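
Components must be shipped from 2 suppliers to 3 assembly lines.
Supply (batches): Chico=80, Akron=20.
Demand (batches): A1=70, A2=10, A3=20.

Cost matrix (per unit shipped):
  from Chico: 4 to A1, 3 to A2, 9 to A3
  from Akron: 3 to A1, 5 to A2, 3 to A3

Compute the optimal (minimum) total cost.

Optimal allocation:
  Chico–A1: 70 × 4 = 280
  Chico–A2: 10 × 3 = 30
  Akron–A3: 20 × 3 = 60
Total = 280 + 30 + 60 = 370.
(Supply check: Chico ships 80; Akron ships 20.)

370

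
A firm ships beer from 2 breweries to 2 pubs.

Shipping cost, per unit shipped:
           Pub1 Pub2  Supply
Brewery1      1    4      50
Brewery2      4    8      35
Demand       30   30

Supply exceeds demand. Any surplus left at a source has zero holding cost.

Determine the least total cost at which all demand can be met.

180

Optimal allocation:
  Brewery1→Pub1: 20 × 1 = 20
  Brewery1→Pub2: 30 × 4 = 120
  Brewery2→Pub1: 10 × 4 = 40
Total = 20 + 120 + 40 = 180.
(Supply check: Brewery1 ships 50; Brewery2 ships 10.)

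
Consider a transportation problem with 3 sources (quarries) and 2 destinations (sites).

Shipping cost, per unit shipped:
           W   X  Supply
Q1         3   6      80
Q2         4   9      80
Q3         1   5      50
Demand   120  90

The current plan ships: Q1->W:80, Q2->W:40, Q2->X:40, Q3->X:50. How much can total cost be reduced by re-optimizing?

120

Current plan cost = 80·3 + 40·4 + 40·9 + 50·5 = 1010.
Optimal plan:
  Q1→X: 80 × 6 = 480
  Q2→W: 80 × 4 = 320
  Q3→W: 40 × 1 = 40
  Q3→X: 10 × 5 = 50
Optimal cost = 890.
Saving = 1010 − 890 = 120.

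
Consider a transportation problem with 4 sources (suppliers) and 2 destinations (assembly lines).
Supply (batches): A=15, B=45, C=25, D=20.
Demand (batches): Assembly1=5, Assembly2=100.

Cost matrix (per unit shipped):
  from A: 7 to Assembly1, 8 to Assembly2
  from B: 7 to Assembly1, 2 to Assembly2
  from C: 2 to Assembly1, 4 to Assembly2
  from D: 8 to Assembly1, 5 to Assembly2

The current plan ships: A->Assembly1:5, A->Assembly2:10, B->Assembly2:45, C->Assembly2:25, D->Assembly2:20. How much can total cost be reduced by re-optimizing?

5

Current plan cost = 5·7 + 10·8 + 45·2 + 25·4 + 20·5 = 405.
Optimal plan:
  A to Assembly2: 15 × 8 = 120
  B to Assembly2: 45 × 2 = 90
  C to Assembly1: 5 × 2 = 10
  C to Assembly2: 20 × 4 = 80
  D to Assembly2: 20 × 5 = 100
Optimal cost = 400.
Saving = 405 − 400 = 5.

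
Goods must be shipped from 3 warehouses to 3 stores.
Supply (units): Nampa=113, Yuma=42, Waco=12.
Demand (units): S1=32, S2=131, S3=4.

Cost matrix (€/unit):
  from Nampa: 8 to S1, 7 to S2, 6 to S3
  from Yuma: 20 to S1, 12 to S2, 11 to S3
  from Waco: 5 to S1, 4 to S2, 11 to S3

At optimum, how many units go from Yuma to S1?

Optimal shipments:
  Nampa→S1: 20 × €8 = €160
  Nampa→S2: 89 × €7 = €623
  Nampa→S3: 4 × €6 = €24
  Yuma→S2: 42 × €12 = €504
  Waco→S1: 12 × €5 = €60
Total cost = €1371.
The route Yuma→S1 is not used.

0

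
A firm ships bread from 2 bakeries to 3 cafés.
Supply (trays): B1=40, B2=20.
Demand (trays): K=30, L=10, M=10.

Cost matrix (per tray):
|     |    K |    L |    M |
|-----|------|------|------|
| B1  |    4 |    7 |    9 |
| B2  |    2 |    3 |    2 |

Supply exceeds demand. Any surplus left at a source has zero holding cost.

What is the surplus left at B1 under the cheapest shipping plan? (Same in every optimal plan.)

An optimal plan:
  B1->K: 30 trays
  B2->L: 10 trays
  B2->M: 10 trays
Total cost = 170.
B1 ships 30 of its 40, leaving 10.

10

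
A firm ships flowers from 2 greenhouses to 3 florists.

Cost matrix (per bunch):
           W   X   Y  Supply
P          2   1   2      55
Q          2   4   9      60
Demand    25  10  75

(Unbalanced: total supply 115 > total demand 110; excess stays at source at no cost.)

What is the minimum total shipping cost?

380

A cheapest plan:
  P→Y: 55 bunches
  Q→W: 25 bunches
  Q→X: 10 bunches
  Q→Y: 20 bunches
Total cost = 380.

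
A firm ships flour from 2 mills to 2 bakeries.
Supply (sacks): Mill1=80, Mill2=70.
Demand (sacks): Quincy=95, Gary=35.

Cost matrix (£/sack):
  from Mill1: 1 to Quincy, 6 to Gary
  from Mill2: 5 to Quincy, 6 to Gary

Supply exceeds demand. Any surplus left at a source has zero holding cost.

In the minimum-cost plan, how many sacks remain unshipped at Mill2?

20

Minimum-cost shipments:
  Mill1→Quincy: 80 sacks
  Mill2→Quincy: 15 sacks
  Mill2→Gary: 35 sacks
Total cost = £365.
Mill2 ships 50 of its 70, leaving 20.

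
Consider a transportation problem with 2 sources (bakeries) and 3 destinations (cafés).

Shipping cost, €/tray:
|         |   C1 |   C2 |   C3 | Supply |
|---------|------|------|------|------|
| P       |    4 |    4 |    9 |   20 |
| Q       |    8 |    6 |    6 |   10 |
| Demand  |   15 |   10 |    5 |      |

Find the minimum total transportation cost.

A cheapest plan:
  P–C1: 15 × €4 = €60
  P–C2: 5 × €4 = €20
  Q–C2: 5 × €6 = €30
  Q–C3: 5 × €6 = €30
Total = 60 + 20 + 30 + 30 = €140.
(Supply check: P ships 20; Q ships 10.)

140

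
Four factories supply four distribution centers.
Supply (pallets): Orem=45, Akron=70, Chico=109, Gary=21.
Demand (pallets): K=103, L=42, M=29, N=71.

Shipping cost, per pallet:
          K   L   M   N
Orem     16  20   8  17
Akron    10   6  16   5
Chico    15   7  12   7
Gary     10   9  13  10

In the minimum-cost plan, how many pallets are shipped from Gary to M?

0

Solving gives:
  Orem->K: 16 pallets
  Orem->M: 29 pallets
  Akron->K: 66 pallets
  Akron->N: 4 pallets
  Chico->L: 42 pallets
  Chico->N: 67 pallets
  Gary->K: 21 pallets
Total cost = 2141.
The route Gary→M is not used.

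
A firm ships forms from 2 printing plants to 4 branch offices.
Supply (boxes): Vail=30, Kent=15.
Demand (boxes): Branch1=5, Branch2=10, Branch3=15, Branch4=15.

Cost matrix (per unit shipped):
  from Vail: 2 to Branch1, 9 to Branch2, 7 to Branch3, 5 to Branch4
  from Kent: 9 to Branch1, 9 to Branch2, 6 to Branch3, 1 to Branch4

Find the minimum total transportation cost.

An optimal shipping plan:
  Vail→Branch1: 5 × 2 = 10
  Vail→Branch2: 10 × 9 = 90
  Vail→Branch3: 15 × 7 = 105
  Kent→Branch4: 15 × 1 = 15
Total = 10 + 90 + 105 + 15 = 220.

220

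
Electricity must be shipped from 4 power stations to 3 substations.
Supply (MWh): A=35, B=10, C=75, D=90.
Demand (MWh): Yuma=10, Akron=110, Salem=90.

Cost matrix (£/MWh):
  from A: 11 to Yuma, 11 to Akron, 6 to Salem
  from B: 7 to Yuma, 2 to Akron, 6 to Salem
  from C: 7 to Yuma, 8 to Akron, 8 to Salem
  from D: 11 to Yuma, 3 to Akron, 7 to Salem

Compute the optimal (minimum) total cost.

An optimal shipping plan:
  A–Salem: 35 MWh
  B–Akron: 10 MWh
  C–Yuma: 10 MWh
  C–Akron: 10 MWh
  C–Salem: 55 MWh
  D–Akron: 90 MWh
Total cost = £1090.

1090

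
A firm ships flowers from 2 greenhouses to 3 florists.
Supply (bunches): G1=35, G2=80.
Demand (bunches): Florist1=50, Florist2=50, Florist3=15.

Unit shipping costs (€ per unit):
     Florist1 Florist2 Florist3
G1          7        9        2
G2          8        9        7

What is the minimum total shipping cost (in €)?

One minimum-cost allocation:
  G1->Florist1: 20 × €7 = €140
  G1->Florist3: 15 × €2 = €30
  G2->Florist1: 30 × €8 = €240
  G2->Florist2: 50 × €9 = €450
Total = 140 + 30 + 240 + 450 = €860.

860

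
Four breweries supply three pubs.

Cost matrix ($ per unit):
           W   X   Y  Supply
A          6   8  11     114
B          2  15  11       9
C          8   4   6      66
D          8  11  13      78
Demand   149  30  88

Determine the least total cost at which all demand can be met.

1892

An optimal shipping plan:
  A->W: 62 × $6 = $372
  A->X: 30 × $8 = $240
  A->Y: 22 × $11 = $242
  B->W: 9 × $2 = $18
  C->Y: 66 × $6 = $396
  D->W: 78 × $8 = $624
Total = 372 + 240 + 242 + 18 + 396 + 624 = $1892.
(Supply check: A ships 114; B ships 9; C ships 66; D ships 78.)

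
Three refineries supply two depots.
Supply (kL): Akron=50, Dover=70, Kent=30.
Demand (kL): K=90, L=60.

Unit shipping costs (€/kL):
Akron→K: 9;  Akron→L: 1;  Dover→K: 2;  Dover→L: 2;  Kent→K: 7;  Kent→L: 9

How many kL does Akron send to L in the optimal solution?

Solving gives:
  Akron->L: 50 kL
  Dover->K: 60 kL
  Dover->L: 10 kL
  Kent->K: 30 kL
Total cost = €400.
So Akron→L carries 50 kL.

50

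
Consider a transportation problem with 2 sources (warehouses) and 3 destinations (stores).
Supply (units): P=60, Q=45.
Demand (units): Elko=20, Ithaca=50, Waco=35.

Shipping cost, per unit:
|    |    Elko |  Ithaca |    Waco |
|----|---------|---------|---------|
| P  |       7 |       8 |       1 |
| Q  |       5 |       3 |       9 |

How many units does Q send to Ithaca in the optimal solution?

45

The minimum-cost plan:
  P->Elko: 20 × 7 = 140
  P->Ithaca: 5 × 8 = 40
  P->Waco: 35 × 1 = 35
  Q->Ithaca: 45 × 3 = 135
Total cost = 350.
So Q→Ithaca carries 45 units.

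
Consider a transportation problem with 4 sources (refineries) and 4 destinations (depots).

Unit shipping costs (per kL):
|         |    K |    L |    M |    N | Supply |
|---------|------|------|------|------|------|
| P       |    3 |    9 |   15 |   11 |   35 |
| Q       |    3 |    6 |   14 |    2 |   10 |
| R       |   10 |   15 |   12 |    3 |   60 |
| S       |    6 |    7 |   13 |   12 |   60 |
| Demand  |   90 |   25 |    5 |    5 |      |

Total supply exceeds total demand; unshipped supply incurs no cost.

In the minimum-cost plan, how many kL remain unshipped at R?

An optimal plan:
  P->K: 35 × 3 = 105
  Q->K: 10 × 3 = 30
  R->K: 10 × 10 = 100
  R->M: 5 × 12 = 60
  R->N: 5 × 3 = 15
  S->K: 35 × 6 = 210
  S->L: 25 × 7 = 175
Total cost = 695.
R ships 20 of its 60, leaving 40.

40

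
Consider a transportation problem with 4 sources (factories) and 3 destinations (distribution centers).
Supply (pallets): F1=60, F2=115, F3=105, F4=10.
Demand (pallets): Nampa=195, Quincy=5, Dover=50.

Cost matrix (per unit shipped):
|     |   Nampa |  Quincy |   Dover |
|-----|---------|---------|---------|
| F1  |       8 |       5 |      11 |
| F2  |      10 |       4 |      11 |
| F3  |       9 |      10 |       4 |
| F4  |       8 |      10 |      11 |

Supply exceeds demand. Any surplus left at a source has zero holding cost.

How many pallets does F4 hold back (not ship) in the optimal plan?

0

An optimal plan:
  F1→Nampa: 60 pallets
  F2→Nampa: 70 pallets
  F2→Quincy: 5 pallets
  F3→Nampa: 55 pallets
  F3→Dover: 50 pallets
  F4→Nampa: 10 pallets
Total cost = 1975.
F4 ships 10 of its 10, leaving 0.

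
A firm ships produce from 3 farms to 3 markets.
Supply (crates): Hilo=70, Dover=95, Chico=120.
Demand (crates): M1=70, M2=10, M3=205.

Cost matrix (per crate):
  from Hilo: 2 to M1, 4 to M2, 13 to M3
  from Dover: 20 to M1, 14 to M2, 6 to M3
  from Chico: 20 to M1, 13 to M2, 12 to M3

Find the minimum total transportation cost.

Optimal allocation:
  Hilo->M1: 70 crates
  Dover->M3: 95 crates
  Chico->M2: 10 crates
  Chico->M3: 110 crates
Total cost = 2160.
(Supply check: Hilo ships 70; Dover ships 95; Chico ships 120.)

2160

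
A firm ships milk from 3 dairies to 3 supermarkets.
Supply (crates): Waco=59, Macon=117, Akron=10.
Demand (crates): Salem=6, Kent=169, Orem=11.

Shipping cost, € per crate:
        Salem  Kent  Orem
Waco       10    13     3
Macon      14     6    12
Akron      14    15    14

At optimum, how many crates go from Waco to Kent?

42

Optimal shipments:
  Waco→Salem: 6 × €10 = €60
  Waco→Kent: 42 × €13 = €546
  Waco→Orem: 11 × €3 = €33
  Macon→Kent: 117 × €6 = €702
  Akron→Kent: 10 × €15 = €150
Total cost = €1491.
So Waco→Kent carries 42 crates.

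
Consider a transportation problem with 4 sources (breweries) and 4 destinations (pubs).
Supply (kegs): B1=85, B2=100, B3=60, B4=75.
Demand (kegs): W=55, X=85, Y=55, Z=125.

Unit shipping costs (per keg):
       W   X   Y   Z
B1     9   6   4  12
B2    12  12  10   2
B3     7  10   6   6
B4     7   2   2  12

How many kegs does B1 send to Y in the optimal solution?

55

The minimum-cost plan:
  B1->W: 20 × 9 = 180
  B1->X: 10 × 6 = 60
  B1->Y: 55 × 4 = 220
  B2->Z: 100 × 2 = 200
  B3->W: 35 × 7 = 245
  B3->Z: 25 × 6 = 150
  B4->X: 75 × 2 = 150
Total cost = 1205.
So B1→Y carries 55 kegs.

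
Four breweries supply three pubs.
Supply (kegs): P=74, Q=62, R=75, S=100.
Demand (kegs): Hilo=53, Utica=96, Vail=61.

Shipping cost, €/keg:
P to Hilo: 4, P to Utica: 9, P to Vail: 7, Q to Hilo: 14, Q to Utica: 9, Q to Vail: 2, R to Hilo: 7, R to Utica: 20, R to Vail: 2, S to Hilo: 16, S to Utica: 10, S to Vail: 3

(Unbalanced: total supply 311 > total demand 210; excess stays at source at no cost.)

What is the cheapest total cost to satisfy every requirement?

An optimal shipping plan:
  P to Hilo: 53 × €4 = €212
  P to Utica: 21 × €9 = €189
  Q to Utica: 62 × €9 = €558
  R to Vail: 61 × €2 = €122
  S to Utica: 13 × €10 = €130
Total = 212 + 189 + 558 + 122 + 130 = €1211.

1211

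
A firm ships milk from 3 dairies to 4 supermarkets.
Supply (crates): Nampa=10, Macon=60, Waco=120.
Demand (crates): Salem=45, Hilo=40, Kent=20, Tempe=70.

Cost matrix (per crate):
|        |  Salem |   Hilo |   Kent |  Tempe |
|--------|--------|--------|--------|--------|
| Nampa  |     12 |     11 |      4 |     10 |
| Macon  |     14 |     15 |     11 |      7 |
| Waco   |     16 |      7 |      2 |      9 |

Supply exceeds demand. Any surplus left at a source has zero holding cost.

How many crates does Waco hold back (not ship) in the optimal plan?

15

An optimal plan:
  Nampa->Salem: 10 × 12 = 120
  Macon->Salem: 35 × 14 = 490
  Macon->Tempe: 25 × 7 = 175
  Waco->Hilo: 40 × 7 = 280
  Waco->Kent: 20 × 2 = 40
  Waco->Tempe: 45 × 9 = 405
Total cost = 1510.
Waco ships 105 of its 120, leaving 15.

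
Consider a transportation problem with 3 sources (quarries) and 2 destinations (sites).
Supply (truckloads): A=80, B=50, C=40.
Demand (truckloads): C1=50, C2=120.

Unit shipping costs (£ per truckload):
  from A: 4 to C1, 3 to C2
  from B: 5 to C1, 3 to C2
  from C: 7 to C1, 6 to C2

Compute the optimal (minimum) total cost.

680

Optimal allocation:
  A->C1: 50 × £4 = £200
  A->C2: 30 × £3 = £90
  B->C2: 50 × £3 = £150
  C->C2: 40 × £6 = £240
Total = 200 + 90 + 150 + 240 = £680.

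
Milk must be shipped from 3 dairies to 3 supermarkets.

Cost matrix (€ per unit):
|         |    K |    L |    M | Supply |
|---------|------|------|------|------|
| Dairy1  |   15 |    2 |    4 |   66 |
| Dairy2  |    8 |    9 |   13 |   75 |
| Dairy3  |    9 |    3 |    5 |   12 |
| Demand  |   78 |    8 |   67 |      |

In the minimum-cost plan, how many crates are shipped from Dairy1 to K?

Solving gives:
  Dairy1–M: 66 × €4 = €264
  Dairy2–K: 75 × €8 = €600
  Dairy3–K: 3 × €9 = €27
  Dairy3–L: 8 × €3 = €24
  Dairy3–M: 1 × €5 = €5
Total cost = €920.
The route Dairy1→K is not used.

0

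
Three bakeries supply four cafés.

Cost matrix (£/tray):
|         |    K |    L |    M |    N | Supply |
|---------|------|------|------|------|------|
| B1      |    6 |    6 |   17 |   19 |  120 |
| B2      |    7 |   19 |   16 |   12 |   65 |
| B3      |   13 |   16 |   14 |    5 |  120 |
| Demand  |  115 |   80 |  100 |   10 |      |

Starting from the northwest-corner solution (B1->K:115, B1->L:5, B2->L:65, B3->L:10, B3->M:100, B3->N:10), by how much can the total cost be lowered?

Current plan cost = 115·6 + 5·6 + 65·19 + 10·16 + 100·14 + 10·5 = £3565.
Optimal plan:
  B1->K: 40 × £6 = £240
  B1->L: 80 × £6 = £480
  B2->K: 65 × £7 = £455
  B3->K: 10 × £13 = £130
  B3->M: 100 × £14 = £1400
  B3->N: 10 × £5 = £50
Optimal cost = £2755.
Saving = 3565 − 2755 = £810.

810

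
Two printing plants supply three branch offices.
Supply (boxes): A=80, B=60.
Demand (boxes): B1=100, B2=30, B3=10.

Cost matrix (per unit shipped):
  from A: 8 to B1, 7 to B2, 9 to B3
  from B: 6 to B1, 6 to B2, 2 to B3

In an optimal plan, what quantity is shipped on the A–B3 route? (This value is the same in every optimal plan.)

0

Optimal shipments:
  A–B1: 50 × 8 = 400
  A–B2: 30 × 7 = 210
  B–B1: 50 × 6 = 300
  B–B3: 10 × 2 = 20
Total cost = 930.
The route A→B3 is not used.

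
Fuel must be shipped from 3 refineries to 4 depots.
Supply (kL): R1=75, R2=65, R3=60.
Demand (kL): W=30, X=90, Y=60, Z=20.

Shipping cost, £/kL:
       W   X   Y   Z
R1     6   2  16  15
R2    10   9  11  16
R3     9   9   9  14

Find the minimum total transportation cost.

1445

One minimum-cost allocation:
  R1 to X: 75 × £2 = £150
  R2 to W: 30 × £10 = £300
  R2 to X: 15 × £9 = £135
  R2 to Z: 20 × £16 = £320
  R3 to Y: 60 × £9 = £540
Total = 150 + 300 + 135 + 320 + 540 = £1445.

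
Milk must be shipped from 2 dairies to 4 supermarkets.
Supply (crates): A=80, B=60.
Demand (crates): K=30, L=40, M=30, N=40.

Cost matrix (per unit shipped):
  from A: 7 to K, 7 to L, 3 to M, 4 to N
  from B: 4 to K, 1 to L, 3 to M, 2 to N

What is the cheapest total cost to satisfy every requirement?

440

Optimal allocation:
  A→K: 10 × 7 = 70
  A→M: 30 × 3 = 90
  A→N: 40 × 4 = 160
  B→K: 20 × 4 = 80
  B→L: 40 × 1 = 40
Total = 70 + 90 + 160 + 80 + 40 = 440.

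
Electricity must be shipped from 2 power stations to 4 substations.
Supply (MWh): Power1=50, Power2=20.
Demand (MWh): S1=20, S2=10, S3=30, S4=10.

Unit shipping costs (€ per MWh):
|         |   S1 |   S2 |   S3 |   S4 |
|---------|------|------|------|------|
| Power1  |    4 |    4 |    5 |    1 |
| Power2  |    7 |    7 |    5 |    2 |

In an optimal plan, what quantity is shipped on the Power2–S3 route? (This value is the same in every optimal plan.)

20

The minimum-cost plan:
  Power1–S1: 20 MWh
  Power1–S2: 10 MWh
  Power1–S3: 10 MWh
  Power1–S4: 10 MWh
  Power2–S3: 20 MWh
Total cost = €280.
So Power2→S3 carries 20 MWh.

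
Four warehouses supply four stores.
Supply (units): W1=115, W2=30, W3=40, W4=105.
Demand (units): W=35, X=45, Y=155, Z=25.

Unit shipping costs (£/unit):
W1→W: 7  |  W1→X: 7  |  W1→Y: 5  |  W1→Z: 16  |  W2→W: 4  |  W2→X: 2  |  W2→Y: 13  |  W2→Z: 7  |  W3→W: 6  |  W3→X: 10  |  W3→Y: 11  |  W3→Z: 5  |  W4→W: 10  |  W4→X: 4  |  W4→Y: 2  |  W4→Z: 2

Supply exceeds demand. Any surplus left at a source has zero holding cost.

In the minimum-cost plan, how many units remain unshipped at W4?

Minimum-cost shipments:
  W1->X: 15 × £7 = £105
  W1->Y: 70 × £5 = £350
  W2->X: 30 × £2 = £60
  W3->W: 35 × £6 = £210
  W3->Z: 5 × £5 = £25
  W4->Y: 85 × £2 = £170
  W4->Z: 20 × £2 = £40
Total cost = £960.
W4 ships 105 of its 105, leaving 0.

0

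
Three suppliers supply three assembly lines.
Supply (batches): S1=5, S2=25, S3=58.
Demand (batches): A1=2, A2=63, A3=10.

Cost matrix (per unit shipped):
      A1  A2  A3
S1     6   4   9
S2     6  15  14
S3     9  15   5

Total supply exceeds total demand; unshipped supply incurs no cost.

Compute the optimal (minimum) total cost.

952

Optimal allocation:
  S1–A2: 5 × 4 = 20
  S2–A1: 2 × 6 = 12
  S2–A2: 23 × 15 = 345
  S3–A2: 35 × 15 = 525
  S3–A3: 10 × 5 = 50
Total = 20 + 12 + 345 + 525 + 50 = 952.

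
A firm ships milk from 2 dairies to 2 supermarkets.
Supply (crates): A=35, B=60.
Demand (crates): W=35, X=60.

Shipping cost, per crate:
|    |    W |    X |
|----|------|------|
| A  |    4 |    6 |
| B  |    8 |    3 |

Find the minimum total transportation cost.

One minimum-cost allocation:
  A->W: 35 × 4 = 140
  B->X: 60 × 3 = 180
Total = 140 + 180 = 320.
(Supply check: A ships 35; B ships 60.)

320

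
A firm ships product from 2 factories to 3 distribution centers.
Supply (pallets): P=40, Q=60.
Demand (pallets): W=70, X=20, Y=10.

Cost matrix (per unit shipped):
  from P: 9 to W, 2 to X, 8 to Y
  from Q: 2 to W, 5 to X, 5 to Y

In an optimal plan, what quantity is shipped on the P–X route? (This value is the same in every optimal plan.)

The minimum-cost plan:
  P–W: 10 × 9 = 90
  P–X: 20 × 2 = 40
  P–Y: 10 × 8 = 80
  Q–W: 60 × 2 = 120
Total cost = 330.
So P→X carries 20 pallets.

20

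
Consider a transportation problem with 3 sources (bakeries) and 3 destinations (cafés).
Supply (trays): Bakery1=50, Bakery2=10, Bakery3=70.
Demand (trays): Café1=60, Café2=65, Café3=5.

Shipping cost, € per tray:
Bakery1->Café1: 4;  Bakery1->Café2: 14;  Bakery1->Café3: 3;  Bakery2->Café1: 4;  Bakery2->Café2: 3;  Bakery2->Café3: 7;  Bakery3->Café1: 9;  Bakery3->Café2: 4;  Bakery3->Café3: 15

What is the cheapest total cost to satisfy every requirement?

540

A cheapest plan:
  Bakery1->Café1: 45 trays
  Bakery1->Café3: 5 trays
  Bakery2->Café1: 10 trays
  Bakery3->Café1: 5 trays
  Bakery3->Café2: 65 trays
Total cost = €540.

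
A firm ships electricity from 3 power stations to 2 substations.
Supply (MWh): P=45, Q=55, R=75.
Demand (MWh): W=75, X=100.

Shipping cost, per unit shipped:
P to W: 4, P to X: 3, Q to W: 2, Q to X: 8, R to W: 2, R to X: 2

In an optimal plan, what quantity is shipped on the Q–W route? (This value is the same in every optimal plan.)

The minimum-cost plan:
  P→X: 45 MWh
  Q→W: 55 MWh
  R→W: 20 MWh
  R→X: 55 MWh
Total cost = 395.
So Q→W carries 55 MWh.

55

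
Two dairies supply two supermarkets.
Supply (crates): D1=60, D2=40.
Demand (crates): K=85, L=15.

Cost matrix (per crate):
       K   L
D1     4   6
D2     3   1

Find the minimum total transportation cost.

One minimum-cost allocation:
  D1 to K: 60 × 4 = 240
  D2 to K: 25 × 3 = 75
  D2 to L: 15 × 1 = 15
Total = 240 + 75 + 15 = 330.

330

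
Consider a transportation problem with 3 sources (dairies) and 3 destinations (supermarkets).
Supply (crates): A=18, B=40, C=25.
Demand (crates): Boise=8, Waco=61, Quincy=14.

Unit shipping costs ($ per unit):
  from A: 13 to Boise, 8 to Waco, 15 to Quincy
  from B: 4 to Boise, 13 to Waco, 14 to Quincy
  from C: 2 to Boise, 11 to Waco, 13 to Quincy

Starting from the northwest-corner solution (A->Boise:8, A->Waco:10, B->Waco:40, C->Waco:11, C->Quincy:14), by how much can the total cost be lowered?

Current plan cost = 8·13 + 10·8 + 40·13 + 11·11 + 14·13 = $1007.
Optimal plan:
  A to Waco: 18 × $8 = $144
  B to Boise: 8 × $4 = $32
  B to Waco: 18 × $13 = $234
  B to Quincy: 14 × $14 = $196
  C to Waco: 25 × $11 = $275
Optimal cost = $881.
Saving = 1007 − 881 = $126.

126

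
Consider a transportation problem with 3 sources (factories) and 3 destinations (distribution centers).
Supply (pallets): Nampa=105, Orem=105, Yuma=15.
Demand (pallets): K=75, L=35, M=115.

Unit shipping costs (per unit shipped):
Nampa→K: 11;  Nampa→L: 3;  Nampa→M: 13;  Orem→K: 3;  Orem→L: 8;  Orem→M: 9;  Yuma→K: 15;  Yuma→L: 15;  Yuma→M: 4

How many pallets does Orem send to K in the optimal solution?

75

The minimum-cost plan:
  Nampa to L: 35 × 3 = 105
  Nampa to M: 70 × 13 = 910
  Orem to K: 75 × 3 = 225
  Orem to M: 30 × 9 = 270
  Yuma to M: 15 × 4 = 60
Total cost = 1570.
So Orem→K carries 75 pallets.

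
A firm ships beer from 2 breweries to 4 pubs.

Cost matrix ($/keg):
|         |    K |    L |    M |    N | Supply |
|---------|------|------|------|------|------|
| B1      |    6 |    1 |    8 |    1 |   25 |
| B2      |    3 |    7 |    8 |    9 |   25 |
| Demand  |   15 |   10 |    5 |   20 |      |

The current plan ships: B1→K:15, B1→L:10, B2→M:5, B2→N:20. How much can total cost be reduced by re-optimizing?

175

Current plan cost = 15·6 + 10·1 + 5·8 + 20·9 = $320.
Optimal plan:
  B1→L: 5 kegs
  B1→N: 20 kegs
  B2→K: 15 kegs
  B2→L: 5 kegs
  B2→M: 5 kegs
Optimal cost = $145.
Saving = 320 − 145 = $175.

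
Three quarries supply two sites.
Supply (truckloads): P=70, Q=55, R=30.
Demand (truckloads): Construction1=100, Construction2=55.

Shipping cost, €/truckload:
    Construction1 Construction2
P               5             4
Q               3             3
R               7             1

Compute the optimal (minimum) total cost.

A cheapest plan:
  P->Construction1: 45 × €5 = €225
  P->Construction2: 25 × €4 = €100
  Q->Construction1: 55 × €3 = €165
  R->Construction2: 30 × €1 = €30
Total = 225 + 100 + 165 + 30 = €520.
(Supply check: P ships 70; Q ships 55; R ships 30.)

520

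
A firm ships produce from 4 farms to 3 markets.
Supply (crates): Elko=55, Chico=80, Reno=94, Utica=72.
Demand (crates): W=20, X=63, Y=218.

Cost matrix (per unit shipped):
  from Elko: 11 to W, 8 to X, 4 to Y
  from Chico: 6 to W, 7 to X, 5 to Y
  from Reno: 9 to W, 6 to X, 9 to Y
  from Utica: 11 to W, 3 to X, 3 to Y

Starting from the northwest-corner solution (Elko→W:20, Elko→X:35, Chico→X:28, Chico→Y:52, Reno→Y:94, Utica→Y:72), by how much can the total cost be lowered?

525

Current plan cost = 20·11 + 35·8 + 28·7 + 52·5 + 94·9 + 72·3 = 2018.
Optimal plan:
  Elko–Y: 55 × 4 = 220
  Chico–Y: 80 × 5 = 400
  Reno–W: 20 × 9 = 180
  Reno–X: 63 × 6 = 378
  Reno–Y: 11 × 9 = 99
  Utica–Y: 72 × 3 = 216
Optimal cost = 1493.
Saving = 2018 − 1493 = 525.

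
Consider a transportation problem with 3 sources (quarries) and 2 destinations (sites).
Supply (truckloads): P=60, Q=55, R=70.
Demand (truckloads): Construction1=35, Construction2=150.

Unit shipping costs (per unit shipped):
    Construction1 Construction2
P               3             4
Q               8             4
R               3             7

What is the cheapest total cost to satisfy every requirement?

Optimal allocation:
  P→Construction2: 60 × 4 = 240
  Q→Construction2: 55 × 4 = 220
  R→Construction1: 35 × 3 = 105
  R→Construction2: 35 × 7 = 245
Total = 240 + 220 + 105 + 245 = 810.
(Supply check: P ships 60; Q ships 55; R ships 70.)

810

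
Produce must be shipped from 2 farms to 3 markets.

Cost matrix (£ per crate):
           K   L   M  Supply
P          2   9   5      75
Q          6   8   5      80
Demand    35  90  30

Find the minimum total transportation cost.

950

An optimal shipping plan:
  P->K: 35 × £2 = £70
  P->L: 10 × £9 = £90
  P->M: 30 × £5 = £150
  Q->L: 80 × £8 = £640
Total = 70 + 90 + 150 + 640 = £950.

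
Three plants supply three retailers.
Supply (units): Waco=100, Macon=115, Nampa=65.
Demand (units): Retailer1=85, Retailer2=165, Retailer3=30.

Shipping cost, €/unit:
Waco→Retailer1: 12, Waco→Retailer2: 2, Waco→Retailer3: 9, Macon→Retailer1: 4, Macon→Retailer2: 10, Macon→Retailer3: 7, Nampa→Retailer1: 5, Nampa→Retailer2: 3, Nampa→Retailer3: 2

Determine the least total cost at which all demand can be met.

Optimal allocation:
  Waco→Retailer2: 100 units
  Macon→Retailer1: 85 units
  Macon→Retailer3: 30 units
  Nampa→Retailer2: 65 units
Total cost = €945.

945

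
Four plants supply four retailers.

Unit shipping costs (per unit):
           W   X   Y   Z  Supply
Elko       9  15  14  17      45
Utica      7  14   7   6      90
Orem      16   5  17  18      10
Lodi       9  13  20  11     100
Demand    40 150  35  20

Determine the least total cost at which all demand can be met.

An optimal shipping plan:
  Elko->W: 5 units
  Elko->X: 40 units
  Utica->W: 35 units
  Utica->Y: 35 units
  Utica->Z: 20 units
  Orem->X: 10 units
  Lodi->X: 100 units
Total cost = 2605.

2605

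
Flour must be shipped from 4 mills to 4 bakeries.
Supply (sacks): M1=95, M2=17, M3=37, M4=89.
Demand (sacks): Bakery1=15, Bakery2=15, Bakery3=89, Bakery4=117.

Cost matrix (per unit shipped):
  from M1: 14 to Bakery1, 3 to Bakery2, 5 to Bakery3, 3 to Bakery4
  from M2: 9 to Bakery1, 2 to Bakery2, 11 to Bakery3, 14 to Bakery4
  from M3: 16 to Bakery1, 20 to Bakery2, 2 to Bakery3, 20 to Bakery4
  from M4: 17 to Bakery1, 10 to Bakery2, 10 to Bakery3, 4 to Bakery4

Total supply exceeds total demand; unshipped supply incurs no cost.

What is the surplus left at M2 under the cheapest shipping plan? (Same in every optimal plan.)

0

Minimum-cost shipments:
  M1→Bakery2: 13 sacks
  M1→Bakery3: 52 sacks
  M1→Bakery4: 30 sacks
  M2→Bakery1: 15 sacks
  M2→Bakery2: 2 sacks
  M3→Bakery3: 37 sacks
  M4→Bakery4: 87 sacks
Total cost = 950.
M2 ships 17 of its 17, leaving 0.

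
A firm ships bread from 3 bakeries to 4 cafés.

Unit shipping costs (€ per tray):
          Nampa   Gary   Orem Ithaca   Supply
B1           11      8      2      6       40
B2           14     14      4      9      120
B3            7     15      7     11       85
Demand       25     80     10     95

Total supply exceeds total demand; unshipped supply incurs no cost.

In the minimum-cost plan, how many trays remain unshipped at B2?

0

An optimal plan:
  B1→Gary: 40 trays
  B2→Gary: 15 trays
  B2→Orem: 10 trays
  B2→Ithaca: 95 trays
  B3→Nampa: 25 trays
  B3→Gary: 25 trays
Total cost = €1975.
B2 ships 120 of its 120, leaving 0.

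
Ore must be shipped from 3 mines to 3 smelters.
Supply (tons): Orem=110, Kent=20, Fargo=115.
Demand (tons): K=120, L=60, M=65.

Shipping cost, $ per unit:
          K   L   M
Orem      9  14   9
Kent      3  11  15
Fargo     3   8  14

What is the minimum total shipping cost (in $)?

1695

One minimum-cost allocation:
  Orem to L: 45 tons
  Orem to M: 65 tons
  Kent to K: 20 tons
  Fargo to K: 100 tons
  Fargo to L: 15 tons
Total cost = $1695.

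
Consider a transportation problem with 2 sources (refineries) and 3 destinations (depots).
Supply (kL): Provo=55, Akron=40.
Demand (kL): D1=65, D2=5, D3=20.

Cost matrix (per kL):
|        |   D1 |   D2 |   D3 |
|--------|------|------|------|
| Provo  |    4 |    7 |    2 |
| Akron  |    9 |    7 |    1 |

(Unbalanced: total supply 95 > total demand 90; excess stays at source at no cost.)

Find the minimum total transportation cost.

A cheapest plan:
  Provo to D1: 55 × 4 = 220
  Akron to D1: 10 × 9 = 90
  Akron to D2: 5 × 7 = 35
  Akron to D3: 20 × 1 = 20
Total = 220 + 90 + 35 + 20 = 365.
(Supply check: Provo ships 55; Akron ships 35.)

365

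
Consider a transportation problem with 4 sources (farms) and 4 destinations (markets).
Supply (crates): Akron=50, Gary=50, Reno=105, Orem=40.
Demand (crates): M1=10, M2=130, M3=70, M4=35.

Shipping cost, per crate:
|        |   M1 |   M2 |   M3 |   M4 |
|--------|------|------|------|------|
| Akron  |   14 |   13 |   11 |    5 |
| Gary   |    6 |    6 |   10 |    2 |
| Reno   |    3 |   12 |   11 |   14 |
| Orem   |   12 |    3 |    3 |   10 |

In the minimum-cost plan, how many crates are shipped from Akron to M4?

35

The minimum-cost plan:
  Akron–M3: 15 × 11 = 165
  Akron–M4: 35 × 5 = 175
  Gary–M2: 50 × 6 = 300
  Reno–M1: 10 × 3 = 30
  Reno–M2: 40 × 12 = 480
  Reno–M3: 55 × 11 = 605
  Orem–M2: 40 × 3 = 120
Total cost = 1875.
So Akron→M4 carries 35 crates.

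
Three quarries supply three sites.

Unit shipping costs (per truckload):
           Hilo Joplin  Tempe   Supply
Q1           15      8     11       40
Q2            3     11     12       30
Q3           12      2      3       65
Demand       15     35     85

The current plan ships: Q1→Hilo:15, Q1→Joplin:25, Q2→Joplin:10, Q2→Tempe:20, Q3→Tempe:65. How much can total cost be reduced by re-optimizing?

Current plan cost = 15·15 + 25·8 + 10·11 + 20·12 + 65·3 = 970.
Optimal plan:
  Q1->Joplin: 35 truckloads
  Q1->Tempe: 5 truckloads
  Q2->Hilo: 15 truckloads
  Q2->Tempe: 15 truckloads
  Q3->Tempe: 65 truckloads
Optimal cost = 755.
Saving = 970 − 755 = 215.

215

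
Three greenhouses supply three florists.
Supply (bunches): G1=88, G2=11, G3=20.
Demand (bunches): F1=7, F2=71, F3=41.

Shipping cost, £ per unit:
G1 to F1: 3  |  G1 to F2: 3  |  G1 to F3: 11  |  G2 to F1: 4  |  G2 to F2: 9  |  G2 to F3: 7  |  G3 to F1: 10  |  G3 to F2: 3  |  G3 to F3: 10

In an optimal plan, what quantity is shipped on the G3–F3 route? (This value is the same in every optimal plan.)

Optimal shipments:
  G1 to F1: 7 × £3 = £21
  G1 to F2: 71 × £3 = £213
  G1 to F3: 10 × £11 = £110
  G2 to F3: 11 × £7 = £77
  G3 to F3: 20 × £10 = £200
Total cost = £621.
So G3→F3 carries 20 bunches.

20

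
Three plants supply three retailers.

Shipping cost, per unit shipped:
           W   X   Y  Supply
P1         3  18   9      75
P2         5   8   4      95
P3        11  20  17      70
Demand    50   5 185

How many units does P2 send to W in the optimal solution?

0

Optimal shipments:
  P1 to Y: 75 × 9 = 675
  P2 to Y: 95 × 4 = 380
  P3 to W: 50 × 11 = 550
  P3 to X: 5 × 20 = 100
  P3 to Y: 15 × 17 = 255
Total cost = 1960.
The route P2→W is not used.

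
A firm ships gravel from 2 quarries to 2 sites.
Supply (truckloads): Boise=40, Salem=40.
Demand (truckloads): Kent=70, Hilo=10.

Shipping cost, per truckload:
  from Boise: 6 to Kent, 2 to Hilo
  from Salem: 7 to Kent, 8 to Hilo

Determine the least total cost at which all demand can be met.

Optimal allocation:
  Boise to Kent: 30 × 6 = 180
  Boise to Hilo: 10 × 2 = 20
  Salem to Kent: 40 × 7 = 280
Total = 180 + 20 + 280 = 480.
(Supply check: Boise ships 40; Salem ships 40.)

480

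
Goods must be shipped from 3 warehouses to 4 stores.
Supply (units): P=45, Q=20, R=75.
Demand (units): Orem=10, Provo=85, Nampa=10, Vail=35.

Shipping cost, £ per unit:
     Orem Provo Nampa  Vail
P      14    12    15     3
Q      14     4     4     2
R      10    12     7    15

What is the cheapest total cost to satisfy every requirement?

1135

Optimal allocation:
  P→Provo: 10 × £12 = £120
  P→Vail: 35 × £3 = £105
  Q→Provo: 20 × £4 = £80
  R→Orem: 10 × £10 = £100
  R→Provo: 55 × £12 = £660
  R→Nampa: 10 × £7 = £70
Total = 120 + 105 + 80 + 100 + 660 + 70 = £1135.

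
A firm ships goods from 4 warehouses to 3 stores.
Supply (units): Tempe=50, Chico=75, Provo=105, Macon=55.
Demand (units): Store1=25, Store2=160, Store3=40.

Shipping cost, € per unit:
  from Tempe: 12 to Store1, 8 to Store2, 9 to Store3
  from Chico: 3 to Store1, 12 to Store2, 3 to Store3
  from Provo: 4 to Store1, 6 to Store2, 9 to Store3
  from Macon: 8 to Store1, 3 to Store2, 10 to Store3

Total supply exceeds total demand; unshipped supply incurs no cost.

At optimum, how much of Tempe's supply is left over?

Minimum-cost shipments:
  Chico->Store1: 25 × €3 = €75
  Chico->Store3: 40 × €3 = €120
  Provo->Store2: 105 × €6 = €630
  Macon->Store2: 55 × €3 = €165
Total cost = €990.
Tempe ships 0 of its 50, leaving 50.

50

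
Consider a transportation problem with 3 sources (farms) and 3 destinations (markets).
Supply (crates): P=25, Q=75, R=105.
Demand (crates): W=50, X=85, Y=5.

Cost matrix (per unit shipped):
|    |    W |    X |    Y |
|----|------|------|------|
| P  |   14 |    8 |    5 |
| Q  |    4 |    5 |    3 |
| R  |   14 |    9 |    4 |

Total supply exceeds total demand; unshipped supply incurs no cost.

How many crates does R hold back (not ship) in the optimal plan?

65

Minimum-cost shipments:
  P to X: 25 × 8 = 200
  Q to W: 50 × 4 = 200
  Q to X: 25 × 5 = 125
  R to X: 35 × 9 = 315
  R to Y: 5 × 4 = 20
Total cost = 860.
R ships 40 of its 105, leaving 65.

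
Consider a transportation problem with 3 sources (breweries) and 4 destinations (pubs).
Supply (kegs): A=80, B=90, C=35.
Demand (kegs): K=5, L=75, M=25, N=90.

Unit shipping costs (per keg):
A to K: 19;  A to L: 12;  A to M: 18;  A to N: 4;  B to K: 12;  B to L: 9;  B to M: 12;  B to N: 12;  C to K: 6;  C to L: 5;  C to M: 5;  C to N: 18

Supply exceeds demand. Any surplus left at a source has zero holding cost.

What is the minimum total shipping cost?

Optimal allocation:
  A->N: 80 × 4 = 320
  B->L: 70 × 9 = 630
  B->N: 10 × 12 = 120
  C->K: 5 × 6 = 30
  C->L: 5 × 5 = 25
  C->M: 25 × 5 = 125
Total = 320 + 630 + 120 + 30 + 25 + 125 = 1250.

1250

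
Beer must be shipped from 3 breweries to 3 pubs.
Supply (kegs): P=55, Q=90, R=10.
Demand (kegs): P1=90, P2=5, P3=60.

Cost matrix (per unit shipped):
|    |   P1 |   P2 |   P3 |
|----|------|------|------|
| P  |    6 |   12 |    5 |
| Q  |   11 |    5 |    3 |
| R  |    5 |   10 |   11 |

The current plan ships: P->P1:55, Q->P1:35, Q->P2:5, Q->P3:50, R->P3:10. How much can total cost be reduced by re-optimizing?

Current plan cost = 55·6 + 35·11 + 5·5 + 50·3 + 10·11 = 1000.
Optimal plan:
  P→P1: 55 × 6 = 330
  Q→P1: 25 × 11 = 275
  Q→P2: 5 × 5 = 25
  Q→P3: 60 × 3 = 180
  R→P1: 10 × 5 = 50
Optimal cost = 860.
Saving = 1000 − 860 = 140.

140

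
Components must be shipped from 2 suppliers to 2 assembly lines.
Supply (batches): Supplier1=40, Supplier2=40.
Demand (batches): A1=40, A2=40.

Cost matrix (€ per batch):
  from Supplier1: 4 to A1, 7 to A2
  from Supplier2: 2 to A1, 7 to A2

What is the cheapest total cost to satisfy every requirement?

An optimal shipping plan:
  Supplier1->A2: 40 × €7 = €280
  Supplier2->A1: 40 × €2 = €80
Total = 280 + 80 = €360.

360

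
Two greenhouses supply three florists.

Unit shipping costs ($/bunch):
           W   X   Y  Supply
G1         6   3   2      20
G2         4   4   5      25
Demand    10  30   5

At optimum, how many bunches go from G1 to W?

Optimal shipments:
  G1 to X: 15 × $3 = $45
  G1 to Y: 5 × $2 = $10
  G2 to W: 10 × $4 = $40
  G2 to X: 15 × $4 = $60
Total cost = $155.
The route G1→W is not used.

0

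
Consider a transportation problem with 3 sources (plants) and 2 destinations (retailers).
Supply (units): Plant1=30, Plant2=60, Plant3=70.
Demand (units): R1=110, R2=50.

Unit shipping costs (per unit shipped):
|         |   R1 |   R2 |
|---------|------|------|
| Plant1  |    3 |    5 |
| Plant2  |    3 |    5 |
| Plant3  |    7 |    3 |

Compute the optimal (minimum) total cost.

Optimal allocation:
  Plant1→R1: 30 × 3 = 90
  Plant2→R1: 60 × 3 = 180
  Plant3→R1: 20 × 7 = 140
  Plant3→R2: 50 × 3 = 150
Total = 90 + 180 + 140 + 150 = 560.

560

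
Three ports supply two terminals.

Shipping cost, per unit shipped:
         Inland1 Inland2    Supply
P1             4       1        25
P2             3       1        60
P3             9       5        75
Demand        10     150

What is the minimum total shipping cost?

480

A cheapest plan:
  P1→Inland2: 25 × 1 = 25
  P2→Inland1: 10 × 3 = 30
  P2→Inland2: 50 × 1 = 50
  P3→Inland2: 75 × 5 = 375
Total = 25 + 30 + 50 + 375 = 480.
(Supply check: P1 ships 25; P2 ships 60; P3 ships 75.)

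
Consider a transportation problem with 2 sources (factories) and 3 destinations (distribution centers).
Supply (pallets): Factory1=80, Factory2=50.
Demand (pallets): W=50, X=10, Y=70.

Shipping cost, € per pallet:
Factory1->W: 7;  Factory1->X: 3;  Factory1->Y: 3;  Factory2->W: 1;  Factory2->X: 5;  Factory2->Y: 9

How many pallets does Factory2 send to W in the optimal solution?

50

Optimal shipments:
  Factory1–X: 10 × €3 = €30
  Factory1–Y: 70 × €3 = €210
  Factory2–W: 50 × €1 = €50
Total cost = €290.
So Factory2→W carries 50 pallets.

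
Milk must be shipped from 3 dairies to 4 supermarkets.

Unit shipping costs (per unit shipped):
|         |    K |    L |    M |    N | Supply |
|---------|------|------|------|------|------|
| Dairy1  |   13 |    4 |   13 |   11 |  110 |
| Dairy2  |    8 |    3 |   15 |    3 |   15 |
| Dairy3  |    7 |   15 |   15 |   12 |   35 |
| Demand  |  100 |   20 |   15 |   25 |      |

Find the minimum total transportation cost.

1520

Optimal allocation:
  Dairy1→K: 65 × 13 = 845
  Dairy1→L: 20 × 4 = 80
  Dairy1→M: 15 × 13 = 195
  Dairy1→N: 10 × 11 = 110
  Dairy2→N: 15 × 3 = 45
  Dairy3→K: 35 × 7 = 245
Total = 845 + 80 + 195 + 110 + 45 + 245 = 1520.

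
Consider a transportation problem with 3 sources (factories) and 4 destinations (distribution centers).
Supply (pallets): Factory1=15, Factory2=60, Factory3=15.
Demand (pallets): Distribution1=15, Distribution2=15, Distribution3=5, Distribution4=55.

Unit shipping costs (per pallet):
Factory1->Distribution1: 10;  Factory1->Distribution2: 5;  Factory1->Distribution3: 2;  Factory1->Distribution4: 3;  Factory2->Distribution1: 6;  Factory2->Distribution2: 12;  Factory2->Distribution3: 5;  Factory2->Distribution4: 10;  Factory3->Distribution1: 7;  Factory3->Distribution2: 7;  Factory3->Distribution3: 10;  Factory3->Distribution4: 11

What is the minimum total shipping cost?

An optimal shipping plan:
  Factory1–Distribution4: 15 × 3 = 45
  Factory2–Distribution1: 15 × 6 = 90
  Factory2–Distribution3: 5 × 5 = 25
  Factory2–Distribution4: 40 × 10 = 400
  Factory3–Distribution2: 15 × 7 = 105
Total = 45 + 90 + 25 + 400 + 105 = 665.

665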